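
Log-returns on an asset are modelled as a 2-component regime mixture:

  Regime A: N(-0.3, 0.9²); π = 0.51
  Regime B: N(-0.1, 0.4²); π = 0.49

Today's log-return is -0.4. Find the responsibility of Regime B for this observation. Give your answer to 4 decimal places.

0.6215

By Bayes' theorem, P(k | x) = w_k f_k(x) / Σ_j w_j f_j(x).
Normal densities:
  L_A = (1/(0.9·√(2π)))·exp(−(-0.4−-0.3)²/(2·0.9²)) = 0.443269·exp(-0.00617) = 0.440541
  L_B = (1/(0.4·√(2π)))·exp(−(-0.4−-0.1)²/(2·0.4²)) = 0.997356·exp(-0.28125) = 0.752844
Weight by the priors:
  w_A·L_A = 0.51 × 0.440541 = 0.224676
  w_B·L_B = 0.49 × 0.752844 = 0.368893
Sum: 0.224676 + 0.368893 = 0.593569
Responsibility of Regime B: 0.368893 / 0.593569 ≈ 0.6215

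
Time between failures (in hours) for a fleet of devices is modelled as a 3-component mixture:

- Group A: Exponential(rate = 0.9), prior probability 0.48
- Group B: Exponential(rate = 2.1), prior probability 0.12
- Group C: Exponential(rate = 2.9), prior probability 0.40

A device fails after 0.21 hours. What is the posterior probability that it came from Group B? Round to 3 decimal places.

0.141

The responsibility of component k is π_k f_k(x) divided by Σ_j π_j f_j(x).
Exponential densities:
  p_A = 0.9·e^(−0.9·0.21) = 0.9·e^(−0.1890) = 0.745008
  p_B = 2.1·e^(−2.1·0.21) = 2.1·e^(−0.4410) = 1.35112
  p_C = 2.9·e^(−2.9·0.21) = 2.9·e^(−0.6090) = 1.57729
Multiply by the mixture weights:
  π_A·p_A = 0.48 × 0.745008 = 0.357604
  π_B·p_B = 0.12 × 1.35112 = 0.162135
  π_C·p_C = 0.40 × 1.57729 = 0.630918
Evidence: 0.357604 + 0.162135 + 0.630918 = 1.15066
P(Group B | 0.21 hours) = 0.162135 / 1.15066 ≈ 0.141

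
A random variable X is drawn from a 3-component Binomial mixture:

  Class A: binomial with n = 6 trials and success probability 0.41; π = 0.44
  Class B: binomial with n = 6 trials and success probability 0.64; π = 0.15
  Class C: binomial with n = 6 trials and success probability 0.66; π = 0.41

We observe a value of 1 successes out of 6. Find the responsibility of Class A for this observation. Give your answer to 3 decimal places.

0.877

Apply Bayes' rule: the posterior for each component is proportional to its prior times its likelihood at x.
Binomial probabilities:
  p_A = C(6,1)·0.41^1·0.59^5 = 6·0.41·0.0714924 = 0.175871
  p_B = C(6,1)·0.64^1·0.36^5 = 6·0.64·0.00604662 = 0.023219
  p_C = C(6,1)·0.66^1·0.34^5 = 6·0.66·0.00454354 = 0.0179924
Unnormalised posteriors:
  π_A·p_A = 0.44 × 0.175871 = 0.0773834
  π_B·p_B = 0.15 × 0.023219 = 0.00348285
  π_C·p_C = 0.41 × 0.0179924 = 0.0073769
Denominator: 0.0773834 + 0.00348285 + 0.0073769 = 0.0882432
So the posterior for Class A is 0.0773834 / 0.0882432 ≈ 0.877.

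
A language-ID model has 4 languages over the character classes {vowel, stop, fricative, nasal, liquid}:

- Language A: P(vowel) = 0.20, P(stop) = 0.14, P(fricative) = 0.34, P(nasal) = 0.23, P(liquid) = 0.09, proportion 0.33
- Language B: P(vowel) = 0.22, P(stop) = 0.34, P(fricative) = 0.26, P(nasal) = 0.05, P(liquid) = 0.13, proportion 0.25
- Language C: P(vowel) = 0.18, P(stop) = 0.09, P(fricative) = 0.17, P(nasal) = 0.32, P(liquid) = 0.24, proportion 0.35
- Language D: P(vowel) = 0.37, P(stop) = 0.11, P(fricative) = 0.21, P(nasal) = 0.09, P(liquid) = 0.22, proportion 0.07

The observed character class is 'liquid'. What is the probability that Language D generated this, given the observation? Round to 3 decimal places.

0.095

The responsibility of component k is π_k f_k(x) divided by Σ_j π_j f_j(x).
Evaluate each component's likelihood at the observed value:
  p_A = P(liquid | comp) = 0.09
  p_B = P(liquid | comp) = 0.13
  p_C = P(liquid | comp) = 0.24
  p_D = P(liquid | comp) = 0.22
Weight by the priors:
  π_A·p_A = 0.33 × 0.09 = 0.0297
  π_B·p_B = 0.25 × 0.13 = 0.0325
  π_C·p_C = 0.35 × 0.24 = 0.084
  π_D·p_D = 0.07 × 0.22 = 0.0154
Marginal: 0.0297 + 0.0325 + 0.084 + 0.0154 = 0.1616
So the posterior for Language D is 0.0154 / 0.1616 ≈ 0.095.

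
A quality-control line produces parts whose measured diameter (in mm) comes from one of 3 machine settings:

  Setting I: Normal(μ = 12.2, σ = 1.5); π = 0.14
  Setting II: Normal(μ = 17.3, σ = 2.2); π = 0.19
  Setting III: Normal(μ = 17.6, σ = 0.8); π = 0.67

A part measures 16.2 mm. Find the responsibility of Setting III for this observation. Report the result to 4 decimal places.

0.6966

The responsibility of component k is w_k f_k(x) divided by Σ_j w_j f_j(x).
Component likelihoods at x = 16.2 mm:
  L_I = 0.00759732
  L_II = 0.16003
  L_III = 0.107847
Multiply by the mixture weights:
  w_I·L_I = 0.14 × 0.00759732 = 0.00106363
  w_II·L_II = 0.19 × 0.16003 = 0.0304056
  w_III·L_III = 0.67 × 0.107847 = 0.0722573
Denominator: 0.00106363 + 0.0304056 + 0.0722573 = 0.103727
P(Setting III | the observation) ≈ 0.6966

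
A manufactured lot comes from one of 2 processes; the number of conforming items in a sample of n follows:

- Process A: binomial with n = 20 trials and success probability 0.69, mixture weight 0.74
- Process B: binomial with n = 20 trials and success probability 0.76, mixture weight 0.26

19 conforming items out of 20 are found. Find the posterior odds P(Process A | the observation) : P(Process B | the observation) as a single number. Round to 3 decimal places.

0.586

Since P(k|x) ∝ P(Z=k) f_k(x), the posterior odds are P(Z=i) f_i(x) / (P(Z=j) f_j(x)).
Component likelihoods at x = 19 conforming items out of 20:
  L_A = C(20,19)·0.69^19·0.31^1 = 20·0.000867227·0.31 = 0.00537681
  L_B = C(20,19)·0.76^19·0.24^1 = 20·0.00543824·0.24 = 0.0261035
0.00397884 / 0.00678692 ≈ 0.586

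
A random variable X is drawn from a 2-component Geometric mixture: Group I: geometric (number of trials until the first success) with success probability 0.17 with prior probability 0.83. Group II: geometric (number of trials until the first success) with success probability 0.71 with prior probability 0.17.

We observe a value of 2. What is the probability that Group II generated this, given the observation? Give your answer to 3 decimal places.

0.230

Posterior ∝ prior × likelihood, so P(k | x) ∝ π_k f_k(x); normalise over all components.
Evaluate each component's likelihood at the observed value:
  p_I = 0.17·(1−0.17)^1 = 0.17·0.83 = 0.1411
  p_II = 0.71·(1−0.71)^1 = 0.71·0.29 = 0.2059
Unnormalised posteriors:
  π_I·p_I = 0.83 × 0.1411 = 0.117113
  π_II·p_II = 0.17 × 0.2059 = 0.035003
Marginal: 0.117113 + 0.035003 = 0.152116
So the posterior for Group II is 0.035003 / 0.152116 ≈ 0.230.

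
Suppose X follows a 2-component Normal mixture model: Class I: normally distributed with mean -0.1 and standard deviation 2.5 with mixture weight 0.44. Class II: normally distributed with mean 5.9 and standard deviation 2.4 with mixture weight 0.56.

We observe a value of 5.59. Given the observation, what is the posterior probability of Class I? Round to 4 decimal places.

0.0540

P(component k | x) = w_k·f_k(x) / marginal(x), where marginal(x) = Σ_j w_j·f_j(x).
Component likelihoods at x = 5.59:
  f_I = (1/(2.5·√(2π)))·exp(−(5.59−-0.1)²/(2·2.5²)) = 0.159577·exp(-2.59009) = 0.0119704
  f_II = (1/(2.4·√(2π)))·exp(−(5.59−5.9)²/(2·2.4²)) = 0.166226·exp(-0.00834) = 0.164845
Weight by the priors:
  w_I·f_I = 0.44 × 0.0119704 = 0.00526698
  w_II·f_II = 0.56 × 0.164845 = 0.0923132
Evidence: 0.00526698 + 0.0923132 = 0.0975802
P(Class I | the observation) ≈ 0.0540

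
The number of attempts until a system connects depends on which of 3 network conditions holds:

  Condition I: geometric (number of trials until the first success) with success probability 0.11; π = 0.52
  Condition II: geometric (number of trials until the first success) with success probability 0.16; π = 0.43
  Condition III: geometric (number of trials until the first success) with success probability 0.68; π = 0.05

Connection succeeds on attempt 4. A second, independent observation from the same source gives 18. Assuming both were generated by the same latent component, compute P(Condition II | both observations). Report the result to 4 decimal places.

Apply Bayes' rule: the posterior for each component is proportional to its prior times its likelihood at x.
Since both observations come from the same component, the likelihood for component k is f_k(x₁)·f_k(x₂).
  f_I = [0.0775466] × [0.0151713] = 0.00117648
  f_II = [0.0948326] × [0.00825787] = 0.000783115
  f_III = [0.0222822] × [2.63062e-09] = 5.86162e-11
Unnormalised posteriors:
  w_I·f_I = 0.52 × 0.00117648 = 0.000611771
  w_II·f_II = 0.43 × 0.000783115 = 0.00033674
  w_III·f_III = 0.05 × 5.86162e-11 = 2.93081e-12
Denominator: 0.000611771 + 0.00033674 + 2.93081e-12 = 0.000948511
P(Condition II | data) = 0.00033674 / 0.000948511 ≈ 0.3550

0.3550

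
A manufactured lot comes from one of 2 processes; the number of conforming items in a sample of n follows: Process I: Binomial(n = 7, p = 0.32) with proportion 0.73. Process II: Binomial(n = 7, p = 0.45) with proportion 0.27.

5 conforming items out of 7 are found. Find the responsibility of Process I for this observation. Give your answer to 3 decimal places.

0.429

Posterior ∝ prior × likelihood, so P(k | x) ∝ π_k f_k(x); normalise over all components.
Binomial probabilities:
  L_I = 0.0325827
  L_II = 0.117221
Weight by the priors:
  π_I·L_I = 0.73 × 0.0325827 = 0.0237854
  π_II·L_II = 0.27 × 0.117221 = 0.0316498
Marginal: 0.0237854 + 0.0316498 = 0.0554352
Responsibility of Process I: 0.0237854 / 0.0554352 ≈ 0.429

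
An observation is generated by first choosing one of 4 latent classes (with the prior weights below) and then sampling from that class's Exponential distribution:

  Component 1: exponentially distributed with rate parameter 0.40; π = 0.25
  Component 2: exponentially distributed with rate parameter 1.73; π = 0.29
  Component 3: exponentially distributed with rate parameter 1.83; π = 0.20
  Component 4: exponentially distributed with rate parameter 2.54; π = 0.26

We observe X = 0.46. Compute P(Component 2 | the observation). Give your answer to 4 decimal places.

P(component k | x) = π_k·f_k(x) / marginal(x), where marginal(x) = Σ_j π_j·f_j(x).
Exponential densities:
  p_1 = 0.332774
  p_2 = 0.780611
  p_3 = 0.788609
  p_4 = 0.789594
Prior × likelihood for each component:
  π_1·p_1 = 0.25 × 0.332774 = 0.0831936
  π_2·p_2 = 0.29 × 0.780611 = 0.226377
  π_3·p_3 = 0.20 × 0.788609 = 0.157722
  π_4·p_4 = 0.26 × 0.789594 = 0.205295
Denominator: 0.0831936 + 0.226377 + 0.157722 + 0.205295 = 0.672587
Responsibility of Component 2: 0.226377 / 0.672587 ≈ 0.3366

0.3366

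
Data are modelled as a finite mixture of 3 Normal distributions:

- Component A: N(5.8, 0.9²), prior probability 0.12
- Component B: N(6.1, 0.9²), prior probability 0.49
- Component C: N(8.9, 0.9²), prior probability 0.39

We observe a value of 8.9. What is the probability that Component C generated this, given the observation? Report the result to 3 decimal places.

By Bayes' theorem, P(k | x) = P(Z=k) f_k(x) / Σ_j P(Z=j) f_j(x).
Component likelihoods at x = 8.9:
  f_A = (1/(0.9·√(2π)))·exp(−(8.9−5.8)²/(2·0.9²)) = 0.443269·exp(-5.93210) = 0.00117595
  f_B = (1/(0.9·√(2π)))·exp(−(8.9−6.1)²/(2·0.9²)) = 0.443269·exp(-4.83951) = 0.00350668
  f_C = (1/(0.9·√(2π)))·exp(−(8.9−8.9)²/(2·0.9²)) = 0.443269·exp(-0.00000) = 0.443269
Multiply by the mixture weights:
  P(Z=A)·f_A = 0.12 × 0.00117595 = 0.000141114
  P(Z=B)·f_B = 0.49 × 0.00350668 = 0.00171828
  P(Z=C)·f_C = 0.39 × 0.443269 = 0.172875
Marginal: 0.000141114 + 0.00171828 + 0.172875 = 0.174734
P(Component C | data) = 0.172875 / 0.174734 ≈ 0.989

0.989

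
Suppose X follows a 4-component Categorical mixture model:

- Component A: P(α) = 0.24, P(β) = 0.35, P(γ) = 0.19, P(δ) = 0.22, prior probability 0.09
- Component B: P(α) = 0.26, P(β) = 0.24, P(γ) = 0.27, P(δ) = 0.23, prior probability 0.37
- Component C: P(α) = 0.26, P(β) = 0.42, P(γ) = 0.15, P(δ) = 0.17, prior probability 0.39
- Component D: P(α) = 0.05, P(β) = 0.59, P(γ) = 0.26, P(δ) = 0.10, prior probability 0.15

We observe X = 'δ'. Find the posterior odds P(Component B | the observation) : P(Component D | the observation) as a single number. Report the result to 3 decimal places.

Only the two components matter; the odds are (w_i f_i(x)) / (w_j f_j(x)).
Categorical probabilities:
  L_A = 0.22
  L_B = 0.23
  L_C = 0.17
  L_D = 0.1
Odds = (0.37/0.15) × (0.23/0.1) = 2.46667 × 2.3 ≈ 5.673

5.673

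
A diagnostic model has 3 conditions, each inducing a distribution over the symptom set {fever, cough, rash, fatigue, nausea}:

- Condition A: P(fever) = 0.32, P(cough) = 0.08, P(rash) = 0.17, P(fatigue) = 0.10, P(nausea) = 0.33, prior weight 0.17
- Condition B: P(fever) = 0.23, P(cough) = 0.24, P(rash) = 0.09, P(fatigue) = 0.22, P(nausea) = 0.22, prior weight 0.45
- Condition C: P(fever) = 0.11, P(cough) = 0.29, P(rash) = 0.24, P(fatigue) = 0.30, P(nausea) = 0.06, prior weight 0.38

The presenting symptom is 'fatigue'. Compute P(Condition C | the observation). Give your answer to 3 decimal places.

The responsibility of component k is π_k f_k(x) divided by Σ_j π_j f_j(x).
Component likelihoods at x = 'fatigue':
  f_A = P(fatigue | comp) = 0.10
  f_B = P(fatigue | comp) = 0.22
  f_C = P(fatigue | comp) = 0.30
Unnormalised posteriors:
  π_A·f_A = 0.17 × 0.1 = 0.017
  π_B·f_B = 0.45 × 0.22 = 0.099
  π_C·f_C = 0.38 × 0.3 = 0.114
Evidence: 0.017 + 0.099 + 0.114 = 0.23
Responsibility of Condition C: 0.114 / 0.23 ≈ 0.496

0.496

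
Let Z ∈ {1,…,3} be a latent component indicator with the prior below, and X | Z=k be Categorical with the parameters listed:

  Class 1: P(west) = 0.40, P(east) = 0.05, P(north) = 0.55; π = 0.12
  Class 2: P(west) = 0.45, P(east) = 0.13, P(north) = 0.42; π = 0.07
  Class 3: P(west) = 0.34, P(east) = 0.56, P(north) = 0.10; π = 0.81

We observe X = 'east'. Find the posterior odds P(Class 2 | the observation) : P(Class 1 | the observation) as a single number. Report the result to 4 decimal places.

Since P(k|x) ∝ w_k f_k(x), the posterior odds are w_i f_i(x) / (w_j f_j(x)).
Component likelihoods at x = 'east':
  f_1 = 0.05
  f_2 = 0.13
  f_3 = 0.56
Odds = (0.07/0.12) × (0.13/0.05) = 0.583333 × 2.6 ≈ 1.5167

1.5167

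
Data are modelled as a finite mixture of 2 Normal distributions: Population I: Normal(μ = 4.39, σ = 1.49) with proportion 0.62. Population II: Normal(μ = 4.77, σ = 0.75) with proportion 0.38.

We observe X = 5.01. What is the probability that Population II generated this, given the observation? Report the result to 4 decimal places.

0.5578

By Bayes' theorem, P(k | x) = π_k f_k(x) / Σ_j π_j f_j(x).
Evaluate each component's likelihood at the observed value:
  f_I = 0.245542
  f_II = 0.505374
Weight by the priors:
  π_I·f_I = 0.62 × 0.245542 = 0.152236
  π_II·f_II = 0.38 × 0.505374 = 0.192042
Evidence: 0.152236 + 0.192042 = 0.344278
Responsibility of Population II: 0.192042 / 0.344278 ≈ 0.5578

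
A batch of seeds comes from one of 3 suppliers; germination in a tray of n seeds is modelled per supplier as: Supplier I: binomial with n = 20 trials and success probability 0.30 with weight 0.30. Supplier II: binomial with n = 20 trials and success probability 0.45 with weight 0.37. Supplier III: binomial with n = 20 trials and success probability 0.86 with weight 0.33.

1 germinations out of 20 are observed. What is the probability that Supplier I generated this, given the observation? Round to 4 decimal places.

The responsibility of component k is P(Z=k) f_k(x) divided by Σ_j P(Z=j) f_j(x).
Evaluate each component's likelihood at the observed value:
  L_I = C(20,1)·0.30^1·0.70^19 = 20·0.3·0.00113989 = 0.00683934
  L_II = C(20,1)·0.45^1·0.55^19 = 20·0.45·1.16652e-05 = 0.000104987
  L_III = C(20,1)·0.86^1·0.14^19 = 20·0.86·5.9763e-17 = 1.02792e-15
Weight by the priors:
  P(Z=I)·L_I = 0.30 × 0.00683934 = 0.0020518
  P(Z=II)·L_II = 0.37 × 0.000104987 = 3.8845e-05
  P(Z=III)·L_III = 0.33 × 1.02792e-15 = 3.39215e-16
Denominator: 0.0020518 + 3.8845e-05 + 3.39215e-16 = 0.00209065
P(Supplier I | x) ≈ 0.9814

0.9814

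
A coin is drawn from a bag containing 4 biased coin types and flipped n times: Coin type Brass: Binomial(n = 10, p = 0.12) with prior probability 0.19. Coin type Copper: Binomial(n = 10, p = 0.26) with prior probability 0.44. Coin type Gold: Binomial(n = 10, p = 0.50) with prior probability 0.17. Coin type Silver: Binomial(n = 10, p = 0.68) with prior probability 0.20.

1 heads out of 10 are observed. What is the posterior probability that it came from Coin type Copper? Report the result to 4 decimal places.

0.5075

P(component k | x) = w_k·f_k(x) / marginal(x), where marginal(x) = Σ_j w_j·f_j(x).
Binomial probabilities:
  f_Brass = 0.379774
  f_Copper = 0.173005
  f_Gold = 0.00976562
  f_Silver = 0.000239254
Prior × likelihood for each component:
  w_Brass·f_Brass = 0.19 × 0.379774 = 0.0721571
  w_Copper·f_Copper = 0.44 × 0.173005 = 0.0761222
  w_Gold·f_Gold = 0.17 × 0.00976562 = 0.00166016
  w_Silver·f_Silver = 0.20 × 0.000239254 = 4.78507e-05
Normaliser: 0.0721571 + 0.0761222 + 0.00166016 + 4.78507e-05 = 0.149987
Responsibility of Coin type Copper: 0.0761222 / 0.149987 ≈ 0.5075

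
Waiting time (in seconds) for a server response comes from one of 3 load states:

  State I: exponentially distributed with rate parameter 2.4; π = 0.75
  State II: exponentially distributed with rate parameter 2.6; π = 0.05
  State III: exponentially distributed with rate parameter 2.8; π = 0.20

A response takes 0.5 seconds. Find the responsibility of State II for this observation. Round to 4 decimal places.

0.0495

P(component k | x) = π_k·f_k(x) / marginal(x), where marginal(x) = Σ_j π_j·f_j(x).
Exponential densities:
  f_I = 0.722866
  f_II = 0.708583
  f_III = 0.690471
Multiply by the mixture weights:
  π_I·f_I = 0.75 × 0.722866 = 0.54215
  π_II·f_II = 0.05 × 0.708583 = 0.0354291
  π_III·f_III = 0.20 × 0.690471 = 0.138094
Normaliser: 0.54215 + 0.0354291 + 0.138094 = 0.715673
Responsibility of State II: 0.0354291 / 0.715673 ≈ 0.0495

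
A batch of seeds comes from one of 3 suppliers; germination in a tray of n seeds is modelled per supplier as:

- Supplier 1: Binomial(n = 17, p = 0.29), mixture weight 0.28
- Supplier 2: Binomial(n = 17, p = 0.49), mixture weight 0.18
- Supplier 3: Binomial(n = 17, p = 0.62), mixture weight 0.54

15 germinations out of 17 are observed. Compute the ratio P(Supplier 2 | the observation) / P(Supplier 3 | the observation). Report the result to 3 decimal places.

0.018

Only the two components matter; the odds are (π_i f_i(x)) / (π_j f_j(x)).
Component likelihoods at x = 15 germinations out of 17:
  p_1 = C(17,15)·0.29^15·0.71^2 = 136·8.62919e-09·0.5041 = 5.91596e-07
  p_2 = C(17,15)·0.49^15·0.51^2 = 136·2.25393e-05·0.2601 = 0.000797298
  p_3 = C(17,15)·0.62^15·0.38^2 = 136·0.00076891·0.1444 = 0.0151002
Posterior odds = (π_2·p_2) / (π_3·p_3) = (0.18·0.000797298) / (0.54·0.0151002) = 0.000143514 / 0.00815408 ≈ 0.018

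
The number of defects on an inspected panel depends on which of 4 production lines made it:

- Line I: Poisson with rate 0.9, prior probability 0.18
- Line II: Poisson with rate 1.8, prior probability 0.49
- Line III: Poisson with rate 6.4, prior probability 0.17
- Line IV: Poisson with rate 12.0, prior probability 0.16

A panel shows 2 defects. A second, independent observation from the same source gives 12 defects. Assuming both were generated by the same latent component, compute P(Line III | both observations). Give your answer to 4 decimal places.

0.9208

Posterior ∝ prior × likelihood, so P(k | x) ∝ w_k f_k(x); normalise over all components.
Since both observations come from the same component, the likelihood for component k is f_k(x₁)·f_k(x₂).
  f_I = [e^(−0.9)·0.9^2/2! = 0.164661] × [2.39722e-10] = 3.94728e-11
  f_II = [e^(−1.8)·1.8^2/2! = 0.267784] × [3.99211e-07] = 1.06903e-07
  f_III = [e^(−6.4)·6.4^2/2! = 0.0340287] × [0.0163809] = 0.000557421
  f_IV = [e^(−12.0)·12.0^2/2! = 0.000442383] × [0.114368] = 5.05945e-05
Unnormalised posteriors:
  w_I·f_I = 0.18 × 3.94728e-11 = 7.10511e-12
  w_II·f_II = 0.49 × 1.06903e-07 = 5.23822e-08
  w_III·f_III = 0.17 × 0.000557421 = 9.47616e-05
  w_IV·f_IV = 0.16 × 5.05945e-05 = 8.09511e-06
Evidence: 7.10511e-12 + 5.23822e-08 + 9.47616e-05 + 8.09511e-06 = 0.000102909
So the posterior for Line III is 9.47616e-05 / 0.000102909 ≈ 0.9208.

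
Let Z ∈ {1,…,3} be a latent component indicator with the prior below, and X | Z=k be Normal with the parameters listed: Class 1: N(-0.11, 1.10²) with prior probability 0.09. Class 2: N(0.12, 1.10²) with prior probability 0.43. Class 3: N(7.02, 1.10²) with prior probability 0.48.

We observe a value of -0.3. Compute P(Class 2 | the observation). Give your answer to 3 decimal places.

The responsibility of component k is P(Z=k) f_k(x) divided by Σ_j P(Z=j) f_j(x).
Component likelihoods at x = -0.3:
  L_1 = 0.357305
  L_2 = 0.337179
  L_3 = 8.78196e-11
Unnormalised posteriors:
  P(Z=1)·L_1 = 0.09 × 0.357305 = 0.0321574
  P(Z=2)·L_2 = 0.43 × 0.337179 = 0.144987
  P(Z=3)·L_3 = 0.48 × 8.78196e-11 = 4.21534e-11
Normaliser: 0.0321574 + 0.144987 + 4.21534e-11 = 0.177144
P(Class 2 | -0.3) ≈ 0.818

0.818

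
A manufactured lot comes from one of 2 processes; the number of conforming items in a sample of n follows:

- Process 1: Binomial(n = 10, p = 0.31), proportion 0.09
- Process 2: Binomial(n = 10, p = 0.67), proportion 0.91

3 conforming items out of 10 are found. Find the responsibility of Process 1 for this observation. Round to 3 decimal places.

P(component k | x) = w_k·f_k(x) / marginal(x), where marginal(x) = Σ_j w_j·f_j(x).
Component likelihoods at x = 3 conforming items out of 10:
  f_1 = C(10,3)·0.31^3·0.69^7 = 120·0.029791·0.0744635 = 0.266201
  f_2 = C(10,3)·0.67^3·0.33^7 = 120·0.300763·0.000426184 = 0.0153817
Multiply by the mixture weights:
  w_1·f_1 = 0.09 × 0.266201 = 0.0239581
  w_2·f_2 = 0.91 × 0.0153817 = 0.0139973
Sum: 0.0239581 + 0.0139973 = 0.0379554
So the posterior for Process 1 is 0.0239581 / 0.0379554 ≈ 0.631.

0.631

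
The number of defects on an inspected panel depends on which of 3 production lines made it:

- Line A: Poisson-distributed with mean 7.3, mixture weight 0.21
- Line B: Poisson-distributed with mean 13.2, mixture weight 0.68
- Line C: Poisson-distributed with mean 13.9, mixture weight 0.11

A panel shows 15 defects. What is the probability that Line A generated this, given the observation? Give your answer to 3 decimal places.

0.013

Posterior ∝ prior × likelihood, so P(k | x) ∝ w_k f_k(x); normalise over all components.
Component likelihoods at x = 15 defects:
  p_A = 0.0046025
  p_B = 0.0910798
  p_C = 0.0981814
Unnormalised posteriors:
  w_A·p_A = 0.21 × 0.0046025 = 0.000966525
  w_B·p_B = 0.68 × 0.0910798 = 0.0619343
  w_C·p_C = 0.11 × 0.0981814 = 0.0108
Evidence: 0.000966525 + 0.0619343 + 0.0108 = 0.0737008
So the posterior for Line A is 0.000966525 / 0.0737008 ≈ 0.013.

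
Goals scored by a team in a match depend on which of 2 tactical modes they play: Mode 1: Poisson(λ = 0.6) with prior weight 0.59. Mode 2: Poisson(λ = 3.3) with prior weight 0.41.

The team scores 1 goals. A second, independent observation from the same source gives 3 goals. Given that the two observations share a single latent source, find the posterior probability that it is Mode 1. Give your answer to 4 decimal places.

0.2583

The responsibility of component k is P(Z=k) f_k(x) divided by Σ_j P(Z=j) f_j(x).
Since both observations come from the same component, the likelihood for component k is f_k(x₁)·f_k(x₂).
  f_1 = [e^(−0.6)·0.6^1/1! = 0.329287] × [0.0197572] = 0.00650579
  f_2 = [e^(−3.3)·3.3^1/1! = 0.121714] × [0.220912] = 0.0268882
Prior × likelihood for each component:
  P(Z=1)·f_1 = 0.59 × 0.00650579 = 0.00383842
  P(Z=2)·f_2 = 0.41 × 0.0268882 = 0.0110241
Denominator: 0.00383842 + 0.0110241 = 0.0148626
P(Mode 1 | x) = 0.00383842 / 0.0148626 ≈ 0.2583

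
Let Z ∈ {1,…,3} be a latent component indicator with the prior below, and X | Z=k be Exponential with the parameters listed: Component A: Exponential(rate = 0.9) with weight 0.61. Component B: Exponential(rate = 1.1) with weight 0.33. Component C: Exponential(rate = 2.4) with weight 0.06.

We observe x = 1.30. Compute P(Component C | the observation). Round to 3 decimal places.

0.024

Apply Bayes' rule: the posterior for each component is proportional to its prior times its likelihood at x.
Evaluate each component's likelihood at the observed value:
  f_A = 0.9·e^(−0.9·1.30) = 0.9·e^(−1.1700) = 0.27933
  f_B = 1.1·e^(−1.1·1.30) = 1.1·e^(−1.4300) = 0.26324
  f_C = 2.4·e^(−2.4·1.30) = 2.4·e^(−3.1200) = 0.105977
Weight by the priors:
  w_A·f_A = 0.61 × 0.27933 = 0.170391
  w_B·f_B = 0.33 × 0.26324 = 0.0868691
  w_C·f_C = 0.06 × 0.105977 = 0.00635863
Evidence: 0.170391 + 0.0868691 + 0.00635863 = 0.263619
Responsibility of Component C: 0.00635863 / 0.263619 ≈ 0.024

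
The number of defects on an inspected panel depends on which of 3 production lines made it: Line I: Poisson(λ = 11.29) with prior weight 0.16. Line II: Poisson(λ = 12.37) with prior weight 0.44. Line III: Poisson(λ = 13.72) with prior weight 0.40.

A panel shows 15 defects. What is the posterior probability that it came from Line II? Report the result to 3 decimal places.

0.419

P(component k | x) = w_k·f_k(x) / marginal(x), where marginal(x) = Σ_j w_j·f_j(x).
Poisson probabilities:
  p_I = e^(−11.29)·11.29^15/15! = 0.0589827
  p_II = e^(−12.37)·12.37^15/15! = 0.0788539
  p_III = e^(−13.72)·13.72^15/15! = 0.09667
Unnormalised posteriors:
  w_I·p_I = 0.16 × 0.0589827 = 0.00943724
  w_II·p_II = 0.44 × 0.0788539 = 0.0346957
  w_III·p_III = 0.40 × 0.09667 = 0.038668
Denominator: 0.00943724 + 0.0346957 + 0.038668 = 0.082801
So the posterior for Line II is 0.0346957 / 0.082801 ≈ 0.419.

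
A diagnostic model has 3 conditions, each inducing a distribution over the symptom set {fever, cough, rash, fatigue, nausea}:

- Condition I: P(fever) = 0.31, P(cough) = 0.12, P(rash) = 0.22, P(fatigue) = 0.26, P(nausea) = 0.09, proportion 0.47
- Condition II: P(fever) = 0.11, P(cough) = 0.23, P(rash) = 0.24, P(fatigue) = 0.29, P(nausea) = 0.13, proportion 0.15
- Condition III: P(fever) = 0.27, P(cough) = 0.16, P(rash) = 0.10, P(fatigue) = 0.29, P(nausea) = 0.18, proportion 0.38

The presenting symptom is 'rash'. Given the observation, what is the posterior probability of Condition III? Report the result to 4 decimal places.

0.2142

P(component k | x) = w_k·f_k(x) / marginal(x), where marginal(x) = Σ_j w_j·f_j(x).
Component likelihoods at x = 'rash':
  f_I = P(rash | comp) = 0.22
  f_II = P(rash | comp) = 0.24
  f_III = P(rash | comp) = 0.10
Weight by the priors:
  w_I·f_I = 0.47 × 0.22 = 0.1034
  w_II·f_II = 0.15 × 0.24 = 0.036
  w_III·f_III = 0.38 × 0.1 = 0.038
Normaliser: 0.1034 + 0.036 + 0.038 = 0.1774
So the posterior for Condition III is 0.038 / 0.1774 ≈ 0.2142.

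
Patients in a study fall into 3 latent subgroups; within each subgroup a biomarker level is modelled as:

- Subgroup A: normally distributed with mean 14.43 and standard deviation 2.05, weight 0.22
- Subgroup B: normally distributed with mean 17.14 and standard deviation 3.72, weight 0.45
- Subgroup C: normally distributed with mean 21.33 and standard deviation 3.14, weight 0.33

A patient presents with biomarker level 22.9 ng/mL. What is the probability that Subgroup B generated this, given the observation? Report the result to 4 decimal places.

0.2823

Posterior ∝ prior × likelihood, so P(k | x) ∝ w_k f_k(x); normalise over all components.
Normal densities:
  p_A = (1/(2.05·√(2π)))·exp(−(22.9−14.43)²/(2·2.05²)) = 0.194606·exp(-8.53550) = 3.82151e-05
  p_B = (1/(3.72·√(2π)))·exp(−(22.9−17.14)²/(2·3.72²)) = 0.107243·exp(-1.19875) = 0.0323412
  p_C = (1/(3.14·√(2π)))·exp(−(22.9−21.33)²/(2·3.14²)) = 0.127052·exp(-0.12500) = 0.112123
Multiply by the mixture weights:
  w_A·p_A = 0.22 × 3.82151e-05 = 8.40731e-06
  w_B·p_B = 0.45 × 0.0323412 = 0.0145535
  w_C·p_C = 0.33 × 0.112123 = 0.0370005
Sum: 8.40731e-06 + 0.0145535 + 0.0370005 = 0.0515624
Responsibility of Subgroup B: 0.0145535 / 0.0515624 ≈ 0.2823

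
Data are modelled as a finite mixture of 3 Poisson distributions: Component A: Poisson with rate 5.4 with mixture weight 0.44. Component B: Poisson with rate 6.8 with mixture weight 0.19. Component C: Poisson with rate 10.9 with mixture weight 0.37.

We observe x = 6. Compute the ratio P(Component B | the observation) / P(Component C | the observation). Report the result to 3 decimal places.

Since P(k|x) ∝ π_k f_k(x), the posterior odds are π_i f_i(x) / (π_j f_j(x)).
Evaluate each component's likelihood at the observed value:
  f_A = e^(−5.4)·5.4^6/6! = 0.155539
  f_B = e^(−6.8)·6.8^6/6! = 0.152939
  f_C = e^(−10.9)·10.9^6/6! = 0.0429949
0.0290584 / 0.0159081 ≈ 1.827

1.827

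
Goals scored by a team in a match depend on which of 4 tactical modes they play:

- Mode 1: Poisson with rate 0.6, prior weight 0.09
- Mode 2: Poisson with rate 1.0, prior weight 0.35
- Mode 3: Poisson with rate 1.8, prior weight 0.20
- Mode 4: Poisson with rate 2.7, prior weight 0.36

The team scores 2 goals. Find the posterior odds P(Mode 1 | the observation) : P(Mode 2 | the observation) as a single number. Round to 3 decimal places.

Only the two components matter; the odds are (w_i f_i(x)) / (w_j f_j(x)).
Poisson probabilities:
  p_1 = e^(−0.6)·0.6^2/2! = 0.0987861
  p_2 = e^(−1.0)·1.0^2/2! = 0.18394
  p_3 = e^(−1.8)·1.8^2/2! = 0.267784
  p_4 = e^(−2.7)·2.7^2/2! = 0.244964
0.00889075 / 0.0643789 ≈ 0.138

0.138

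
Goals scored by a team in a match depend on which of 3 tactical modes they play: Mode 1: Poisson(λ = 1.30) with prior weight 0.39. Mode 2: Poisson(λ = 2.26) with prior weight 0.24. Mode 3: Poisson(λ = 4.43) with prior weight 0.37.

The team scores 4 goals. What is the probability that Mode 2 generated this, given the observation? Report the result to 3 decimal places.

0.246

Apply Bayes' rule: the posterior for each component is proportional to its prior times its likelihood at x.
Evaluate each component's likelihood at the observed value:
  L_1 = 0.0324324
  L_2 = 0.113427
  L_3 = 0.191196
Multiply by the mixture weights:
  P(Z=1)·L_1 = 0.39 × 0.0324324 = 0.0126486
  P(Z=2)·L_2 = 0.24 × 0.113427 = 0.0272225
  P(Z=3)·L_3 = 0.37 × 0.191196 = 0.0707426
Marginal: 0.0126486 + 0.0272225 + 0.0707426 = 0.110614
P(Mode 2 | data) ≈ 0.246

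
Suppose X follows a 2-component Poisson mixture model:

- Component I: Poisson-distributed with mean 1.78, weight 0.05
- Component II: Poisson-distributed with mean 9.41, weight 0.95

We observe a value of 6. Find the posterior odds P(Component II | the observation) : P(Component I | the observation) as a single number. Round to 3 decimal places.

Since P(k|x) ∝ P(Z=k) f_k(x), the posterior odds are P(Z=i) f_i(x) / (P(Z=j) f_j(x)).
Component likelihoods at x = 6:
  L_I = 0.00744978
  L_II = 0.0789758
0.075027 / 0.000372489 ≈ 201.421

201.421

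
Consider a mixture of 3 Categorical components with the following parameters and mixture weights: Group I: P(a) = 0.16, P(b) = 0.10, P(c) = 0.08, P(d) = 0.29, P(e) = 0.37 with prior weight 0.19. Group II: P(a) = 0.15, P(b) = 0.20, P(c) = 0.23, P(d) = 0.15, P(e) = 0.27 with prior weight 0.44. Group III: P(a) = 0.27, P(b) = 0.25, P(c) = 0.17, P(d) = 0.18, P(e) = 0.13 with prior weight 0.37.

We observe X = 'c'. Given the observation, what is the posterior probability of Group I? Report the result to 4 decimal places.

0.0848

P(component k | x) = w_k·f_k(x) / marginal(x), where marginal(x) = Σ_j w_j·f_j(x).
Evaluate each component's likelihood at the observed value:
  f_I = 0.08
  f_II = 0.23
  f_III = 0.17
Prior × likelihood for each component:
  w_I·f_I = 0.19 × 0.08 = 0.0152
  w_II·f_II = 0.44 × 0.23 = 0.1012
  w_III·f_III = 0.37 × 0.17 = 0.0629
Marginal: 0.0152 + 0.1012 + 0.0629 = 0.1793
Responsibility of Group I: 0.0152 / 0.1793 ≈ 0.0848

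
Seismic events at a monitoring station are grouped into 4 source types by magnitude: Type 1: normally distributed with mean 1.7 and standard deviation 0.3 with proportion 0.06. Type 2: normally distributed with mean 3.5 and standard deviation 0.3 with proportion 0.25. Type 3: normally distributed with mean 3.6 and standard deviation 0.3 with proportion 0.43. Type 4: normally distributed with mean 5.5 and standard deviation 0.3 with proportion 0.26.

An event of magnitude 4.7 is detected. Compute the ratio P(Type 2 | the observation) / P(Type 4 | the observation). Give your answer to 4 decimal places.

0.0113

Only the two components matter; the odds are (P(Z=i) f_i(x)) / (P(Z=j) f_j(x)).
Evaluate each component's likelihood at the observed value:
  p_1 = 2.56487e-22
  p_2 = 0.000446101
  p_3 = 0.0016009
  p_4 = 0.0379866
Posterior odds = (P(Z=2)·p_2) / (P(Z=4)·p_4) = (0.25·0.000446101) / (0.26·0.0379866) = 0.000111525 / 0.00987652 ≈ 0.0113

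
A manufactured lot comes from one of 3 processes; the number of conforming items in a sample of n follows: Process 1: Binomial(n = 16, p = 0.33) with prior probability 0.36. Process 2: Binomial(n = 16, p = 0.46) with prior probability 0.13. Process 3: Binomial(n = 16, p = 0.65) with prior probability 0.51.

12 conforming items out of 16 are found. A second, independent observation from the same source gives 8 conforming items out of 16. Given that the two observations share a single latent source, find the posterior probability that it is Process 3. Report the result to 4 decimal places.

0.9540

Posterior ∝ prior × likelihood, so P(k | x) ∝ P(Z=k) f_k(x); normalise over all components.
Since both observations come from the same component, the likelihood for component k is f_k(x₁)·f_k(x₂).
  f_1 = [C(16,12)·0.33^12·0.67^4 = 1820·1.66789e-06·0.201511 = 0.000611699] × [0.0735002] = 4.496e-05
  f_2 = [C(16,12)·0.46^12·0.54^4 = 1820·8.97623e-05·0.0850306 = 0.0138912] × [0.186548] = 0.00259138
  f_3 = [C(16,12)·0.65^12·0.35^4 = 1820·0.00568801·0.0150062 = 0.155347] × [0.0923485] = 0.0143461
Weight by the priors:
  P(Z=1)·f_1 = 0.36 × 4.496e-05 = 1.61856e-05
  P(Z=2)·f_2 = 0.13 × 0.00259138 = 0.00033688
  P(Z=3)·f_3 = 0.51 × 0.0143461 = 0.00731651
Normaliser: 1.61856e-05 + 0.00033688 + 0.00731651 = 0.00766957
So the posterior for Process 3 is 0.00731651 / 0.00766957 ≈ 0.9540.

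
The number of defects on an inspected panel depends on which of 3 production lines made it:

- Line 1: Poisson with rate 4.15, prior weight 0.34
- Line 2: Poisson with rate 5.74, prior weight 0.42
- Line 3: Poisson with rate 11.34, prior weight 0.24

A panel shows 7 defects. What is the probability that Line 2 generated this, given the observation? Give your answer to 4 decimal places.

0.6031

Posterior ∝ prior × likelihood, so P(k | x) ∝ π_k f_k(x); normalise over all components.
Poisson probabilities:
  f_1 = 0.0663108
  f_2 = 0.130949
  f_3 = 0.0568802
Weight by the priors:
  π_1·f_1 = 0.34 × 0.0663108 = 0.0225457
  π_2·f_2 = 0.42 × 0.130949 = 0.0549986
  π_3·f_3 = 0.24 × 0.0568802 = 0.0136513
Sum: 0.0225457 + 0.0549986 + 0.0136513 = 0.0911955
Responsibility of Line 2: 0.0549986 / 0.0911955 ≈ 0.6031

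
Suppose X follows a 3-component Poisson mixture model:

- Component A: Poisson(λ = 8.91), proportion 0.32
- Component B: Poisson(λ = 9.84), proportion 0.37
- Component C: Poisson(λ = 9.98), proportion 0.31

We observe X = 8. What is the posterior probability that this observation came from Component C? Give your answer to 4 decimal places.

0.2906

By Bayes' theorem, P(k | x) = P(Z=k) f_k(x) / Σ_j P(Z=j) f_j(x).
Evaluate each component's likelihood at the observed value:
  f_A = e^(−8.91)·8.91^8/8! = 0.133026
  f_B = e^(−9.84)·9.84^8/8! = 0.11614
  f_C = e^(−9.98)·9.98^8/8! = 0.113049
Multiply by the mixture weights:
  P(Z=A)·f_A = 0.32 × 0.133026 = 0.0425684
  P(Z=B)·f_B = 0.37 × 0.11614 = 0.0429719
  P(Z=C)·f_C = 0.31 × 0.113049 = 0.035045
Evidence: 0.0425684 + 0.0429719 + 0.035045 = 0.120585
P(Component C | data) ≈ 0.2906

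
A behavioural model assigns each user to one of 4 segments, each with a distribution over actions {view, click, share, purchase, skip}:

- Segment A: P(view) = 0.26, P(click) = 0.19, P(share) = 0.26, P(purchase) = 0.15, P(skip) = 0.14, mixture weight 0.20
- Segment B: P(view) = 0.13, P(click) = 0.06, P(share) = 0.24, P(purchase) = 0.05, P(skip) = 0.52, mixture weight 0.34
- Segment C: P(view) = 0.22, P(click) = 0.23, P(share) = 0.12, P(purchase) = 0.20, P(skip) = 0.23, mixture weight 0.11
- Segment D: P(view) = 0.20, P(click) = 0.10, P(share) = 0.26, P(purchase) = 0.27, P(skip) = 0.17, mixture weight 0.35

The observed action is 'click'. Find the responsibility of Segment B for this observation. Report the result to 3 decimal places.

0.172

The responsibility of component k is π_k f_k(x) divided by Σ_j π_j f_j(x).
Categorical probabilities:
  p_A = P(click | comp) = 0.19
  p_B = P(click | comp) = 0.06
  p_C = P(click | comp) = 0.23
  p_D = P(click | comp) = 0.10
Weight by the priors:
  π_A·p_A = 0.20 × 0.19 = 0.038
  π_B·p_B = 0.34 × 0.06 = 0.0204
  π_C·p_C = 0.11 × 0.23 = 0.0253
  π_D·p_D = 0.35 × 0.1 = 0.035
Normaliser: 0.038 + 0.0204 + 0.0253 + 0.035 = 0.1187
P(Segment B | 'click') ≈ 0.172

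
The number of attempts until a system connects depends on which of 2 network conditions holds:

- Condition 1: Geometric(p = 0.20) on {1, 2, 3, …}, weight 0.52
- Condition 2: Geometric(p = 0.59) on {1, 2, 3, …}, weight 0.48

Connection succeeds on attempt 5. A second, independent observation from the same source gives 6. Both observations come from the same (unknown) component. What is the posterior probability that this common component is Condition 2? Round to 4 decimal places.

By Bayes' theorem, P(k | x) = π_k f_k(x) / Σ_j π_j f_j(x).
Since both observations come from the same component, the likelihood for component k is f_k(x₁)·f_k(x₂).
  L_1 = [0.08192] × [0.065536] = 0.00536871
  L_2 = [0.016672] × [0.00683552] = 0.000113962
Weight by the priors:
  π_1·L_1 = 0.52 × 0.00536871 = 0.00279173
  π_2·L_2 = 0.48 × 0.000113962 = 5.47016e-05
Evidence: 0.00279173 + 5.47016e-05 = 0.00284643
So the posterior for Condition 2 is 5.47016e-05 / 0.00284643 ≈ 0.0192.

0.0192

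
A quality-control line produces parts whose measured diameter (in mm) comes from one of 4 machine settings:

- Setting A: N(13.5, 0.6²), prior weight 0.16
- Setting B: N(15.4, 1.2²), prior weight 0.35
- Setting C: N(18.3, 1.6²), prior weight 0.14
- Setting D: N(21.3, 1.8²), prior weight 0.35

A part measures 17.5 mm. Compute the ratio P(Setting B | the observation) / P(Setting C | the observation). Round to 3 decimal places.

0.817

Only the two components matter; the odds are (P(Z=i) f_i(x)) / (P(Z=j) f_j(x)).
Evaluate each component's likelihood at the observed value:
  L_A = (1/(0.6·√(2π)))·exp(−(17.5−13.5)²/(2·0.6²)) = 0.664904·exp(-22.22222) = 1.48515e-10
  L_B = (1/(1.2·√(2π)))·exp(−(17.5−15.4)²/(2·1.2²)) = 0.332452·exp(-1.53125) = 0.0718978
  L_C = (1/(1.6·√(2π)))·exp(−(17.5−18.3)²/(2·1.6²)) = 0.249339·exp(-0.12500) = 0.220041
  L_D = (1/(1.8·√(2π)))·exp(−(17.5−21.3)²/(2·1.8²)) = 0.221635·exp(-2.22840) = 0.0238703
0.0251642 / 0.0308057 ≈ 0.817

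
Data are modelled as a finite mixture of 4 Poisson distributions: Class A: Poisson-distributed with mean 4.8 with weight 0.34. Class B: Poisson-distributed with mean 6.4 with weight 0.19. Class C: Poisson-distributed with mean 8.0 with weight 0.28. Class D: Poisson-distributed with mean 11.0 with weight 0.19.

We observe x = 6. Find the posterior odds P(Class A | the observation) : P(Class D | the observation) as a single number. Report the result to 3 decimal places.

Only the two components matter; the odds are (π_i f_i(x)) / (π_j f_j(x)).
Evaluate each component's likelihood at the observed value:
  p_A = e^(−4.8)·4.8^6/6! = 0.139798
  p_B = e^(−6.4)·6.4^6/6! = 0.158585
  p_C = e^(−8.0)·8.0^6/6! = 0.122138
  p_D = e^(−11.0)·11.0^6/6! = 0.0410946
0.0475314 / 0.00780797 ≈ 6.088

6.088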